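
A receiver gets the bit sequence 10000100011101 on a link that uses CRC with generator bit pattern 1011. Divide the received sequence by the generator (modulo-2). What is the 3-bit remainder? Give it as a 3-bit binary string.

Modulo-2 division of 10000100011101 by 1011:
  pos 0: 1000 XOR 1011 = 0011
  pos 2: 1101 XOR 1011 = 0110
  pos 3: 1100 XOR 1011 = 0111
  pos 4: 1110 XOR 1011 = 0101
  pos 5: 1010 XOR 1011 = 0001
  pos 8: 1111 XOR 1011 = 0100
  pos 9: 1000 XOR 1011 = 0011
Remainder = 111 (nonzero — an error is detected).

111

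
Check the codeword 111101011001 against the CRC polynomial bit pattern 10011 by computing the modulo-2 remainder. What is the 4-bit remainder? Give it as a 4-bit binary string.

Modulo-2 division of 111101011001 by 10011:
  pos 0: 11110 XOR 10011 = 01101
  pos 1: 11011 XOR 10011 = 01000
  pos 2: 10000 XOR 10011 = 00011
  pos 5: 11110 XOR 10011 = 01101
  pos 6: 11010 XOR 10011 = 01001
  pos 7: 10011 XOR 10011 = 00000
Remainder = 0000 (zero — the frame passes the CRC check).

0000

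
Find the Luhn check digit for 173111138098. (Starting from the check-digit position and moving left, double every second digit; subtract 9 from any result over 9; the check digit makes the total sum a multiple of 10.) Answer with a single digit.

Partial digits right→left: 8 9 0 8 3 1 1 1 1 3 7 1
Double every second digit counting from the check-digit position (so the 1st, 3rd, 5th, ... of the partial from the right).
  doubled (with −9 where >9): 7 0 6 2 2 5 → sum 22
  kept as-is: 9 8 1 1 3 1 → sum 23
Total = 22 + 23 = 45.
Check digit = (10 − (45 mod 10)) mod 10 = 5.

5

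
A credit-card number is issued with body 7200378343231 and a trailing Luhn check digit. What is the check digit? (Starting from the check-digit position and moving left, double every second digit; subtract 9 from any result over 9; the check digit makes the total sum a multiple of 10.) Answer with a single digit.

0

Partial digits right→left: 1 3 2 3 4 3 8 7 3 0 0 2 7
Double every second digit counting from the check-digit position (so the 1st, 3rd, 5th, ... of the partial from the right).
  doubled (with −9 where >9): 2 4 8 7 6 0 5 → sum 32
  kept as-is: 3 3 3 7 0 2 → sum 18
Total = 32 + 18 = 50.
Check digit = (10 − (50 mod 10)) mod 10 = 0.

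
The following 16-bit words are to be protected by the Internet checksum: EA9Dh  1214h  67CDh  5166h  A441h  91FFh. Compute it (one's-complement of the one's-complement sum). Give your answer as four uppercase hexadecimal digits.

One's-complement addition (fold any carry out of bit 15 back into bit 0):
  0xEA9D + 0x1214 = 0x0FCB1
  0xFCB1 + 0x67CD = 0x1647E → wrap carry → 0x647F
  0x647F + 0x5166 = 0x0B5E5
  0xB5E5 + 0xA441 = 0x15A26 → wrap carry → 0x5A27
  0x5A27 + 0x91FF = 0x0EC26
One's-complement sum = 0xEC26.
Checksum = ~0xEC26 & 0xFFFF = 0x13D9.

13D9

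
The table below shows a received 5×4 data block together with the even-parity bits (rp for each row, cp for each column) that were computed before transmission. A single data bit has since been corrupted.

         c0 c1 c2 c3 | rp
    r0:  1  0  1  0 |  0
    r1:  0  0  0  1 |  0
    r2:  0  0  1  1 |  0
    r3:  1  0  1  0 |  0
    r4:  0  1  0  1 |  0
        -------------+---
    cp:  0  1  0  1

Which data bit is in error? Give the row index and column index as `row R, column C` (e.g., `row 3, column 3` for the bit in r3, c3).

Recompute each row's even parity and compare to rp:
  r0: data parity 0, sent rp 0 → ok
  r1: data parity 1, sent rp 0 → mismatch
  r2: data parity 0, sent rp 0 → ok
  r3: data parity 0, sent rp 0 → ok
  r4: data parity 0, sent rp 0 → ok
Recompute each column's even parity and compare to cp:
  c0: data parity 0, sent cp 0 → ok
  c1: data parity 1, sent cp 1 → ok
  c2: data parity 1, sent cp 0 → mismatch
  c3: data parity 1, sent cp 1 → ok
Exactly one row (r1) and one column (c2) fail → the flipped bit is at their intersection.

row 1, column 2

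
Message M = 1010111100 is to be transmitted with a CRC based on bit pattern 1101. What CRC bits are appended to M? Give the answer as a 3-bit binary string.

000

Append 3 zeros: 1010111100000. Divide by 1101 (XOR where the leading bit is 1):
  pos 0: 1010 XOR 1101 = 0111
  pos 1: 1111 XOR 1101 = 0010
  pos 3: 1011 XOR 1101 = 0110
  pos 4: 1101 XOR 1101 = 0000
Remainder (last 3 bits) = 000. This is the CRC / FCS.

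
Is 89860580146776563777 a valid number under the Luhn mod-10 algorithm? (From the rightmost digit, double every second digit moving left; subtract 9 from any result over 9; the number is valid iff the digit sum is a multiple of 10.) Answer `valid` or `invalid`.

From the right, keep odd positions and double even positions (subtract 9 from any doubled value over 9):
  doubled (positions 2,4,...): 5 6 1 5 3 2 7 0 7 7 → sum 43
  kept (positions 1,3,...): 7 7 6 6 7 4 0 5 6 9 → sum 57
Total = 100.
100 mod 10 = 0, so the number is valid.

valid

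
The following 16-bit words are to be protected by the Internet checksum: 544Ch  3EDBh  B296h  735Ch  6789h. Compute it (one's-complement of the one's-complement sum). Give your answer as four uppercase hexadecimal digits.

One's-complement addition (fold any carry out of bit 15 back into bit 0):
  0x544C + 0x3EDB = 0x09327
  0x9327 + 0xB296 = 0x145BD → wrap carry → 0x45BE
  0x45BE + 0x735C = 0x0B91A
  0xB91A + 0x6789 = 0x120A3 → wrap carry → 0x20A4
One's-complement sum = 0x20A4.
Checksum = ~0x20A4 & 0xFFFF = 0xDF5B.

DF5B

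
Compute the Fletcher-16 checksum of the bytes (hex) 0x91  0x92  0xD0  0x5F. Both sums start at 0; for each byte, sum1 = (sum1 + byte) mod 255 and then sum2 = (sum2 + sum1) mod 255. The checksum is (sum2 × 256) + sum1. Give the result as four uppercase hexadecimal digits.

Running sums (mod 255):
  after byte 0 (0x91): sum1=145, sum2=145
  after byte 1 (0x92): sum1=36, sum2=181
  after byte 2 (0xD0): sum1=244, sum2=170
  after byte 3 (0x5F): sum1=84, sum2=254
Checksum = sum2·256 + sum1 = 254·256 + 84 = 65108 = 0xFE54.

FE54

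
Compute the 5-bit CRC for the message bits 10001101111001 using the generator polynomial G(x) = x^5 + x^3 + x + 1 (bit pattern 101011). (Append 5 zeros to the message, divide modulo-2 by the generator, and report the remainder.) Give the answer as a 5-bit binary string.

00101

Append 5 zeros: 1000110111100100000. Divide by 101011 (XOR where the leading bit is 1):
  pos 0: 100011 XOR 101011 = 001000
  pos 2: 100001 XOR 101011 = 001010
  pos 4: 101011 XOR 101011 = 000000
  pos 10: 100100 XOR 101011 = 001111
  pos 12: 111100 XOR 101011 = 010111
  pos 13: 101110 XOR 101011 = 000101
Remainder (last 5 bits) = 00101. This is the CRC / FCS.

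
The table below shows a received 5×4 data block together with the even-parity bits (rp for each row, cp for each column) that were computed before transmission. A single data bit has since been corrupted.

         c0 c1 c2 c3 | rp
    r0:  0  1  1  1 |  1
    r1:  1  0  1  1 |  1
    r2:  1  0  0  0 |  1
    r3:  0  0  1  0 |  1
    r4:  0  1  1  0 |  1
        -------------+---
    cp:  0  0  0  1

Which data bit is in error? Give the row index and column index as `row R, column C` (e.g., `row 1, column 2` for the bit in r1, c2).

row 4, column 3

Recompute each row's even parity and compare to rp:
  r0: data parity 1, sent rp 1 → ok
  r1: data parity 1, sent rp 1 → ok
  r2: data parity 1, sent rp 1 → ok
  r3: data parity 1, sent rp 1 → ok
  r4: data parity 0, sent rp 1 → mismatch
Recompute each column's even parity and compare to cp:
  c0: data parity 0, sent cp 0 → ok
  c1: data parity 0, sent cp 0 → ok
  c2: data parity 0, sent cp 0 → ok
  c3: data parity 0, sent cp 1 → mismatch
Exactly one row (r4) and one column (c3) fail → the flipped bit is at their intersection.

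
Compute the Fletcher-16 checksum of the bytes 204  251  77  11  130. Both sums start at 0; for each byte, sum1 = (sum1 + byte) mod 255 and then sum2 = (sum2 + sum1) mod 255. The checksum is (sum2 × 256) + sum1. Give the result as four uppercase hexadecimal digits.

70A3

Running sums (mod 255):
  after byte 0 (204): sum1=204, sum2=204
  after byte 1 (251): sum1=200, sum2=149
  after byte 2 (77): sum1=22, sum2=171
  after byte 3 (11): sum1=33, sum2=204
  after byte 4 (130): sum1=163, sum2=112
Checksum = sum2·256 + sum1 = 112·256 + 163 = 28835 = 0x70A3.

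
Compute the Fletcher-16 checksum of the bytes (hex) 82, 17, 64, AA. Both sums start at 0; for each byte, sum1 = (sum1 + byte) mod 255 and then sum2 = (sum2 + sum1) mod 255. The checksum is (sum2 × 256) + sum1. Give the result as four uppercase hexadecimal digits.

Running sums (mod 255):
  after byte 0 (82): sum1=130, sum2=130
  after byte 1 (17): sum1=153, sum2=28
  after byte 2 (64): sum1=253, sum2=26
  after byte 3 (AA): sum1=168, sum2=194
Checksum = sum2·256 + sum1 = 194·256 + 168 = 49832 = 0xC2A8.

C2A8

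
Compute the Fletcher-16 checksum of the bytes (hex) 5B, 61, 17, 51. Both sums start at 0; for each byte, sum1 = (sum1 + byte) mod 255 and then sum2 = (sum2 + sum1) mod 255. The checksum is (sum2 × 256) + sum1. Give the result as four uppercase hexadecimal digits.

Running sums (mod 255):
  after byte 0 (5B): sum1=91, sum2=91
  after byte 1 (61): sum1=188, sum2=24
  after byte 2 (17): sum1=211, sum2=235
  after byte 3 (51): sum1=37, sum2=17
Checksum = sum2·256 + sum1 = 17·256 + 37 = 4389 = 0x1125.

1125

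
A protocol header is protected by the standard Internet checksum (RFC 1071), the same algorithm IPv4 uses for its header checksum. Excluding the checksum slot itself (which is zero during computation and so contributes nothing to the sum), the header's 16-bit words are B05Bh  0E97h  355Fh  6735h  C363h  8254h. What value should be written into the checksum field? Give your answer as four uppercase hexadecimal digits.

5EC0

One's-complement addition (fold any carry out of bit 15 back into bit 0):
  0xB05B + 0x0E97 = 0x0BEF2
  0xBEF2 + 0x355F = 0x0F451
  0xF451 + 0x6735 = 0x15B86 → wrap carry → 0x5B87
  0x5B87 + 0xC363 = 0x11EEA → wrap carry → 0x1EEB
  0x1EEB + 0x8254 = 0x0A13F
One's-complement sum = 0xA13F.
Checksum = ~0xA13F & 0xFFFF = 0x5EC0.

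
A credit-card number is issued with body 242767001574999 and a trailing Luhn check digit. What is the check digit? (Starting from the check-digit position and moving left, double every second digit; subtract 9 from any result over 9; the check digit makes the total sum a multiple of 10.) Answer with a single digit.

Partial digits right→left: 9 9 9 4 7 5 1 0 0 7 6 7 2 4 2
Double every second digit counting from the check-digit position (so the 1st, 3rd, 5th, ... of the partial from the right).
  doubled (with −9 where >9): 9 9 5 2 0 3 4 4 → sum 36
  kept as-is: 9 4 5 0 7 7 4 → sum 36
Total = 36 + 36 = 72.
Check digit = (10 − (72 mod 10)) mod 10 = 8.

8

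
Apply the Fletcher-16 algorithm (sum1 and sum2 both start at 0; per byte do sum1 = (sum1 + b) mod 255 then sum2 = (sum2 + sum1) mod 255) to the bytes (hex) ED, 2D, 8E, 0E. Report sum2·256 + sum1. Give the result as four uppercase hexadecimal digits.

6AB7

Running sums (mod 255):
  after byte 0 (ED): sum1=237, sum2=237
  after byte 1 (2D): sum1=27, sum2=9
  after byte 2 (8E): sum1=169, sum2=178
  after byte 3 (0E): sum1=183, sum2=106
Checksum = sum2·256 + sum1 = 106·256 + 183 = 27319 = 0x6AB7.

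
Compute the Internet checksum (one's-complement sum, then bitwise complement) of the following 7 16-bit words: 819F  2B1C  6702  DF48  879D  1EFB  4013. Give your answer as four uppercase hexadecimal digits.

264D

One's-complement addition (fold any carry out of bit 15 back into bit 0):
  0x819F + 0x2B1C = 0x0ACBB
  0xACBB + 0x6702 = 0x113BD → wrap carry → 0x13BE
  0x13BE + 0xDF48 = 0x0F306
  0xF306 + 0x879D = 0x17AA3 → wrap carry → 0x7AA4
  0x7AA4 + 0x1EFB = 0x0999F
  0x999F + 0x4013 = 0x0D9B2
One's-complement sum = 0xD9B2.
Checksum = ~0xD9B2 & 0xFFFF = 0x264D.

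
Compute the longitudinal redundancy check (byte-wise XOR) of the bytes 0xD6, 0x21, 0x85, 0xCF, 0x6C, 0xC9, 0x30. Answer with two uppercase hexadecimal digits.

28

XOR the bytes together:
  start with 0xD6
  0xD6 ⊕ 0x21 = 0xF7
  0xF7 ⊕ 0x85 = 0x72
  0x72 ⊕ 0xCF = 0xBD
  0xBD ⊕ 0x6C = 0xD1
  0xD1 ⊕ 0xC9 = 0x18
  0x18 ⊕ 0x30 = 0x28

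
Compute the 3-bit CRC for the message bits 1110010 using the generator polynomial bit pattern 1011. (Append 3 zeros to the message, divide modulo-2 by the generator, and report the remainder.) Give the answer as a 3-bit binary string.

001

Append 3 zeros: 1110010000. Divide by 1011 (XOR where the leading bit is 1):
  pos 0: 1110 XOR 1011 = 0101
  pos 1: 1010 XOR 1011 = 0001
  pos 4: 1100 XOR 1011 = 0111
  pos 5: 1110 XOR 1011 = 0101
  pos 6: 1010 XOR 1011 = 0001
Remainder (last 3 bits) = 001. This is the CRC / FCS.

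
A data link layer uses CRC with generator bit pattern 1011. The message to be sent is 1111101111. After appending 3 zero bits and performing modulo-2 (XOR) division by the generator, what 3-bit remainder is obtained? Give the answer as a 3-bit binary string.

011

Append 3 zeros: 1111101111000. Divide by 1011 (XOR where the leading bit is 1):
  pos 0: 1111 XOR 1011 = 0100
  pos 1: 1001 XOR 1011 = 0010
  pos 3: 1001 XOR 1011 = 0010
  pos 5: 1011 XOR 1011 = 0000
  pos 9: 1000 XOR 1011 = 0011
Remainder (last 3 bits) = 011. This is the CRC / FCS.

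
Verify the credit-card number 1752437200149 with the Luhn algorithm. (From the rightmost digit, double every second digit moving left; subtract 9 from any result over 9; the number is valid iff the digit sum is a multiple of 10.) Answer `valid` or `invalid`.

From the right, keep odd positions and double even positions (subtract 9 from any doubled value over 9):
  doubled (positions 2,4,...): 8 0 4 6 4 5 → sum 27
  kept (positions 1,3,...): 9 1 0 7 4 5 1 → sum 27
Total = 54.
54 mod 10 = 4, so the number is invalid.

invalid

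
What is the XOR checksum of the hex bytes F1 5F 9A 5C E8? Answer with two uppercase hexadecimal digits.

80

XOR the bytes together:
  start with 0xF1
  0xF1 ⊕ 0x5F = 0xAE
  0xAE ⊕ 0x9A = 0x34
  0x34 ⊕ 0x5C = 0x68
  0x68 ⊕ 0xE8 = 0x80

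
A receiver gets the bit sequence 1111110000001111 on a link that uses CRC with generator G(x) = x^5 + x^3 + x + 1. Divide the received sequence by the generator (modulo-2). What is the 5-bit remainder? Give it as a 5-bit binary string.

00000

Modulo-2 division of 1111110000001111 by 101011:
  pos 0: 111111 XOR 101011 = 010100
  pos 1: 101000 XOR 101011 = 000011
  pos 5: 110000 XOR 101011 = 011011
  pos 6: 110110 XOR 101011 = 011101
  pos 7: 111011 XOR 101011 = 010000
  pos 8: 100001 XOR 101011 = 001010
  pos 10: 101011 XOR 101011 = 000000
Remainder = 00000 (zero — the frame passes the CRC check).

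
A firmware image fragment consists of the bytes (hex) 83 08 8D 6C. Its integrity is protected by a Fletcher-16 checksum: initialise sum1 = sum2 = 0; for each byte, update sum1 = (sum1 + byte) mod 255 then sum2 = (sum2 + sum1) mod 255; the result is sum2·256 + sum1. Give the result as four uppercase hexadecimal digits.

Running sums (mod 255):
  after byte 0 (83): sum1=131, sum2=131
  after byte 1 (08): sum1=139, sum2=15
  after byte 2 (8D): sum1=25, sum2=40
  after byte 3 (6C): sum1=133, sum2=173
Checksum = sum2·256 + sum1 = 173·256 + 133 = 44421 = 0xAD85.

AD85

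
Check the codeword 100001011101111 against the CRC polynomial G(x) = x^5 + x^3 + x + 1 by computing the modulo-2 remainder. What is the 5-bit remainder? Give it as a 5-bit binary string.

11100

Modulo-2 division of 100001011101111 by 101011:
  pos 0: 100001 XOR 101011 = 001010
  pos 2: 101001 XOR 101011 = 000010
  pos 6: 101101 XOR 101011 = 000110
  pos 9: 110111 XOR 101011 = 011100
Remainder = 11100 (nonzero — an error is detected).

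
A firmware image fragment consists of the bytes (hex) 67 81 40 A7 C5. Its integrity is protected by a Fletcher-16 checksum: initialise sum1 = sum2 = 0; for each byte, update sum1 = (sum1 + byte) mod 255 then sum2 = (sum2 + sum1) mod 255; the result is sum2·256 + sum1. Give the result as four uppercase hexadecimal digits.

Running sums (mod 255):
  after byte 0 (67): sum1=103, sum2=103
  after byte 1 (81): sum1=232, sum2=80
  after byte 2 (40): sum1=41, sum2=121
  after byte 3 (A7): sum1=208, sum2=74
  after byte 4 (C5): sum1=150, sum2=224
Checksum = sum2·256 + sum1 = 224·256 + 150 = 57494 = 0xE096.

E096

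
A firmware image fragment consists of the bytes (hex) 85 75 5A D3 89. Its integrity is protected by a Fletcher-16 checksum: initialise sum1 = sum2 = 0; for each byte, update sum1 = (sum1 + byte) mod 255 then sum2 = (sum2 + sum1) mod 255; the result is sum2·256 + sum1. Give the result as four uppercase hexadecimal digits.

B1B2

Running sums (mod 255):
  after byte 0 (85): sum1=133, sum2=133
  after byte 1 (75): sum1=250, sum2=128
  after byte 2 (5A): sum1=85, sum2=213
  after byte 3 (D3): sum1=41, sum2=254
  after byte 4 (89): sum1=178, sum2=177
Checksum = sum2·256 + sum1 = 177·256 + 178 = 45490 = 0xB1B2.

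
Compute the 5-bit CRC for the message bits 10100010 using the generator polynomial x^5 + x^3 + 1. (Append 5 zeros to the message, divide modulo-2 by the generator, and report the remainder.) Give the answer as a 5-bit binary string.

Append 5 zeros: 1010001000000. Divide by 101001 (XOR where the leading bit is 1):
  pos 0: 101000 XOR 101001 = 000001
  pos 5: 110000 XOR 101001 = 011001
  pos 6: 110010 XOR 101001 = 011011
  pos 7: 110110 XOR 101001 = 011111
Remainder (last 5 bits) = 11111. This is the CRC / FCS.

11111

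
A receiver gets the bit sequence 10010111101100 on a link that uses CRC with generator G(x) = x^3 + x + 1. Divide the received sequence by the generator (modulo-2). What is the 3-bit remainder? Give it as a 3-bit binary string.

000

Modulo-2 division of 10010111101100 by 1011:
  pos 0: 1001 XOR 1011 = 0010
  pos 2: 1001 XOR 1011 = 0010
  pos 4: 1011 XOR 1011 = 0000
  pos 8: 1011 XOR 1011 = 0000
Remainder = 000 (zero — the frame passes the CRC check).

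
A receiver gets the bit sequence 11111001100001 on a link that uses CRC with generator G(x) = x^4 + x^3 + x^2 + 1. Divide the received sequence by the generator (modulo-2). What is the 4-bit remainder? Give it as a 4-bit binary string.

Modulo-2 division of 11111001100001 by 11101:
  pos 0: 11111 XOR 11101 = 00010
  pos 3: 10001 XOR 11101 = 01100
  pos 4: 11001 XOR 11101 = 00100
  pos 6: 10000 XOR 11101 = 01101
  pos 7: 11010 XOR 11101 = 00111
  pos 9: 11101 XOR 11101 = 00000
Remainder = 0000 (zero — the frame passes the CRC check).

0000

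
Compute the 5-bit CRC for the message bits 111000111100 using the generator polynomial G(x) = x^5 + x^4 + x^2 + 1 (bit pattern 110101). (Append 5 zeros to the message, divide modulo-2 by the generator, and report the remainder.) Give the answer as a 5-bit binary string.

11010

Append 5 zeros: 11100011110000000. Divide by 110101 (XOR where the leading bit is 1):
  pos 0: 111000 XOR 110101 = 001101
  pos 2: 110111 XOR 110101 = 000010
  pos 6: 101100 XOR 110101 = 011001
  pos 7: 110010 XOR 110101 = 000111
  pos 10: 111000 XOR 110101 = 001101
Remainder (last 5 bits) = 11010. This is the CRC / FCS.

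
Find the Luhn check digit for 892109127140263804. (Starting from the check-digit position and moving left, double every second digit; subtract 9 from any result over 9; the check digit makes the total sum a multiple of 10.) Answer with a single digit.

9

Partial digits right→left: 4 0 8 3 6 2 0 4 1 7 2 1 9 0 1 2 9 8
Double every second digit counting from the check-digit position (so the 1st, 3rd, 5th, ... of the partial from the right).
  doubled (with −9 where >9): 8 7 3 0 2 4 9 2 9 → sum 44
  kept as-is: 0 3 2 4 7 1 0 2 8 → sum 27
Total = 44 + 27 = 71.
Check digit = (10 − (71 mod 10)) mod 10 = 9.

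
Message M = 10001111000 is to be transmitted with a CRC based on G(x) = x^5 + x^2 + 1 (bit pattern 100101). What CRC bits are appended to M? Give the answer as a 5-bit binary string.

11110

Append 5 zeros: 1000111100000000. Divide by 100101 (XOR where the leading bit is 1):
  pos 0: 100011 XOR 100101 = 000110
  pos 3: 110110 XOR 100101 = 010011
  pos 4: 100110 XOR 100101 = 000011
  pos 8: 110000 XOR 100101 = 010101
  pos 9: 101010 XOR 100101 = 001111
Remainder (last 5 bits) = 11110. This is the CRC / FCS.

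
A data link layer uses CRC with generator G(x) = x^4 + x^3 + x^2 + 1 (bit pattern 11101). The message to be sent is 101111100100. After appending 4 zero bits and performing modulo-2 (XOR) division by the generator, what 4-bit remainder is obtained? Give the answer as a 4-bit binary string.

Append 4 zeros: 1011111001000000. Divide by 11101 (XOR where the leading bit is 1):
  pos 0: 10111 XOR 11101 = 01010
  pos 1: 10101 XOR 11101 = 01000
  pos 2: 10001 XOR 11101 = 01100
  pos 3: 11000 XOR 11101 = 00101
  pos 5: 10101 XOR 11101 = 01000
  pos 6: 10000 XOR 11101 = 01101
  pos 7: 11010 XOR 11101 = 00111
  pos 9: 11100 XOR 11101 = 00001
Remainder (last 4 bits) = 0100. This is the CRC / FCS.

0100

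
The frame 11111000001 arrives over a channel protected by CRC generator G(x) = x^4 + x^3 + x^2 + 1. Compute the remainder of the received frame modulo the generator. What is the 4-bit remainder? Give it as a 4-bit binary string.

0000

Modulo-2 division of 11111000001 by 11101:
  pos 0: 11111 XOR 11101 = 00010
  pos 3: 10000 XOR 11101 = 01101
  pos 4: 11010 XOR 11101 = 00111
  pos 6: 11101 XOR 11101 = 00000
Remainder = 0000 (zero — the frame passes the CRC check).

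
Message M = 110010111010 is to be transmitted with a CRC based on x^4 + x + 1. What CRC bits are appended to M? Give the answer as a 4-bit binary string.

0100

Append 4 zeros: 1100101110100000. Divide by 10011 (XOR where the leading bit is 1):
  pos 0: 11001 XOR 10011 = 01010
  pos 1: 10100 XOR 10011 = 00111
  pos 3: 11111 XOR 10011 = 01100
  pos 4: 11001 XOR 10011 = 01010
  pos 5: 10100 XOR 10011 = 00111
  pos 7: 11110 XOR 10011 = 01101
  pos 8: 11010 XOR 10011 = 01001
  pos 9: 10010 XOR 10011 = 00001
Remainder (last 4 bits) = 0100. This is the CRC / FCS.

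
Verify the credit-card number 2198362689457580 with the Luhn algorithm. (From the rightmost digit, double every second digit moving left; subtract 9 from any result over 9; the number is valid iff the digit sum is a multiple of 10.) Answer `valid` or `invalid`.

From the right, keep odd positions and double even positions (subtract 9 from any doubled value over 9):
  doubled (positions 2,4,...): 7 5 8 7 4 6 9 4 → sum 50
  kept (positions 1,3,...): 0 5 5 9 6 6 8 1 → sum 40
Total = 90.
90 mod 10 = 0, so the number is valid.

valid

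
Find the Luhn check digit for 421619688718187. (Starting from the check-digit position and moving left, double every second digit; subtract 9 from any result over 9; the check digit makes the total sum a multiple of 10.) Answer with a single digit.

1

Partial digits right→left: 7 8 1 8 1 7 8 8 6 9 1 6 1 2 4
Double every second digit counting from the check-digit position (so the 1st, 3rd, 5th, ... of the partial from the right).
  doubled (with −9 where >9): 5 2 2 7 3 2 2 8 → sum 31
  kept as-is: 8 8 7 8 9 6 2 → sum 48
Total = 31 + 48 = 79.
Check digit = (10 − (79 mod 10)) mod 10 = 1.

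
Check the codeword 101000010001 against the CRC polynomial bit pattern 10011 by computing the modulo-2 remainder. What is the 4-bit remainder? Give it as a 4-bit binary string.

0110

Modulo-2 division of 101000010001 by 10011:
  pos 0: 10100 XOR 10011 = 00111
  pos 2: 11100 XOR 10011 = 01111
  pos 3: 11111 XOR 10011 = 01100
  pos 4: 11000 XOR 10011 = 01011
  pos 5: 10110 XOR 10011 = 00101
  pos 7: 10101 XOR 10011 = 00110
Remainder = 0110 (nonzero — an error is detected).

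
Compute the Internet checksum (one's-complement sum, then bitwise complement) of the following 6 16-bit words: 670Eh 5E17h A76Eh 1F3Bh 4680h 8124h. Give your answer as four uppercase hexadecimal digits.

One's-complement addition (fold any carry out of bit 15 back into bit 0):
  0x670E + 0x5E17 = 0x0C525
  0xC525 + 0xA76E = 0x16C93 → wrap carry → 0x6C94
  0x6C94 + 0x1F3B = 0x08BCF
  0x8BCF + 0x4680 = 0x0D24F
  0xD24F + 0x8124 = 0x15373 → wrap carry → 0x5374
One's-complement sum = 0x5374.
Checksum = ~0x5374 & 0xFFFF = 0xAC8B.

AC8B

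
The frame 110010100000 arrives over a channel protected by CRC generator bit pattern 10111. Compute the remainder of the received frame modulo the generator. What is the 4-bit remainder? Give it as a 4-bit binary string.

Modulo-2 division of 110010100000 by 10111:
  pos 0: 11001 XOR 10111 = 01110
  pos 1: 11100 XOR 10111 = 01011
  pos 2: 10111 XOR 10111 = 00000
Remainder = 0000 (zero — the frame passes the CRC check).

0000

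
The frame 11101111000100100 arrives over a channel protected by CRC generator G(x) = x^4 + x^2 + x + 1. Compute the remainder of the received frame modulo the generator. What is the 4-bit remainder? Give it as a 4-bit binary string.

Modulo-2 division of 11101111000100100 by 10111:
  pos 0: 11101 XOR 10111 = 01010
  pos 1: 10101 XOR 10111 = 00010
  pos 4: 10110 XOR 10111 = 00001
  pos 8: 10010 XOR 10111 = 00101
  pos 10: 10101 XOR 10111 = 00010
Remainder = 1000 (nonzero — an error is detected).

1000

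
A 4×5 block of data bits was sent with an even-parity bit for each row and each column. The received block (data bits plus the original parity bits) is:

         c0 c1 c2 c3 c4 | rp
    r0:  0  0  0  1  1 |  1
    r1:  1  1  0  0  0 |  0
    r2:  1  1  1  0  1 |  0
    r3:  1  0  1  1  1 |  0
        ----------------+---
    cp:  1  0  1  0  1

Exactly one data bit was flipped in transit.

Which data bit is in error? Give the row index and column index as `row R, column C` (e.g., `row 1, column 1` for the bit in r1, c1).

Recompute each row's even parity and compare to rp:
  r0: data parity 0, sent rp 1 → mismatch
  r1: data parity 0, sent rp 0 → ok
  r2: data parity 0, sent rp 0 → ok
  r3: data parity 0, sent rp 0 → ok
Recompute each column's even parity and compare to cp:
  c0: data parity 1, sent cp 1 → ok
  c1: data parity 0, sent cp 0 → ok
  c2: data parity 0, sent cp 1 → mismatch
  c3: data parity 0, sent cp 0 → ok
  c4: data parity 1, sent cp 1 → ok
Exactly one row (r0) and one column (c2) fail → the flipped bit is at their intersection.

row 0, column 2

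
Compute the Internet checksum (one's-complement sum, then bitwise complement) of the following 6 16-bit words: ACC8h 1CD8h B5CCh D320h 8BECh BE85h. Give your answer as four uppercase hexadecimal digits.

One's-complement addition (fold any carry out of bit 15 back into bit 0):
  0xACC8 + 0x1CD8 = 0x0C9A0
  0xC9A0 + 0xB5CC = 0x17F6C → wrap carry → 0x7F6D
  0x7F6D + 0xD320 = 0x1528D → wrap carry → 0x528E
  0x528E + 0x8BEC = 0x0DE7A
  0xDE7A + 0xBE85 = 0x19CFF → wrap carry → 0x9D00
One's-complement sum = 0x9D00.
Checksum = ~0x9D00 & 0xFFFF = 0x62FF.

62FF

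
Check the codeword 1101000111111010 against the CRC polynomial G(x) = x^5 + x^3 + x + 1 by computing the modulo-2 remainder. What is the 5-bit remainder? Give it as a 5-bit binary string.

00000

Modulo-2 division of 1101000111111010 by 101011:
  pos 0: 110100 XOR 101011 = 011111
  pos 1: 111110 XOR 101011 = 010101
  pos 2: 101011 XOR 101011 = 000000
  pos 8: 111110 XOR 101011 = 010101
  pos 9: 101011 XOR 101011 = 000000
Remainder = 00000 (zero — the frame passes the CRC check).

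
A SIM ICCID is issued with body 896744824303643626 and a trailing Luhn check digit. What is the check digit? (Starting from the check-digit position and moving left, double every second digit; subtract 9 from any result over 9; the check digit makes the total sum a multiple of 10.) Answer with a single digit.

7

Partial digits right→left: 6 2 6 3 4 6 3 0 3 4 2 8 4 4 7 6 9 8
Double every second digit counting from the check-digit position (so the 1st, 3rd, 5th, ... of the partial from the right).
  doubled (with −9 where >9): 3 3 8 6 6 4 8 5 9 → sum 52
  kept as-is: 2 3 6 0 4 8 4 6 8 → sum 41
Total = 52 + 41 = 93.
Check digit = (10 − (93 mod 10)) mod 10 = 7.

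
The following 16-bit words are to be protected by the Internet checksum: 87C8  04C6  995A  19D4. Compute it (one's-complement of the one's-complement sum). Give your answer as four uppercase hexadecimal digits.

One's-complement addition (fold any carry out of bit 15 back into bit 0):
  0x87C8 + 0x04C6 = 0x08C8E
  0x8C8E + 0x995A = 0x125E8 → wrap carry → 0x25E9
  0x25E9 + 0x19D4 = 0x03FBD
One's-complement sum = 0x3FBD.
Checksum = ~0x3FBD & 0xFFFF = 0xC042.

C042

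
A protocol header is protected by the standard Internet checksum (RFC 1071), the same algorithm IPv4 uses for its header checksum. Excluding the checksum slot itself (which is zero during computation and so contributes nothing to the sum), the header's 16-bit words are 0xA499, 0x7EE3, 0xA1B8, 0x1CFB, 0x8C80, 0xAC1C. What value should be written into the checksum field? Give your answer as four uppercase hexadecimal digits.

One's-complement addition (fold any carry out of bit 15 back into bit 0):
  0xA499 + 0x7EE3 = 0x1237C → wrap carry → 0x237D
  0x237D + 0xA1B8 = 0x0C535
  0xC535 + 0x1CFB = 0x0E230
  0xE230 + 0x8C80 = 0x16EB0 → wrap carry → 0x6EB1
  0x6EB1 + 0xAC1C = 0x11ACD → wrap carry → 0x1ACE
One's-complement sum = 0x1ACE.
Checksum = ~0x1ACE & 0xFFFF = 0xE531.

E531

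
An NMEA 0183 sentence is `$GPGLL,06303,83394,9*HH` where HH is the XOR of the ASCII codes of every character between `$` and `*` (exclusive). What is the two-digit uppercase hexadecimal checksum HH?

XOR the ASCII codes of the payload characters:
  'G' = 0x47 → acc = 0x47
  'P' = 0x50 → acc = 0x17
  'G' = 0x47 → acc = 0x50
  'L' = 0x4C → acc = 0x1C
  'L' = 0x4C → acc = 0x50
  ',' = 0x2C → acc = 0x7C
  '0' = 0x30 → acc = 0x4C
  '6' = 0x36 → acc = 0x7A
  '3' = 0x33 → acc = 0x49
  '0' = 0x30 → acc = 0x79
  '3' = 0x33 → acc = 0x4A
  ',' = 0x2C → acc = 0x66
  '8' = 0x38 → acc = 0x5E
  '3' = 0x33 → acc = 0x6D
  '3' = 0x33 → acc = 0x5E
  '9' = 0x39 → acc = 0x67
  '4' = 0x34 → acc = 0x53
  ',' = 0x2C → acc = 0x7F
  '9' = 0x39 → acc = 0x46
Checksum = 0x46.

46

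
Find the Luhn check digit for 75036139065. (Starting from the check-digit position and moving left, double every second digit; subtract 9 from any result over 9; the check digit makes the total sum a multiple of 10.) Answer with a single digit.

1

Partial digits right→left: 5 6 0 9 3 1 6 3 0 5 7
Double every second digit counting from the check-digit position (so the 1st, 3rd, 5th, ... of the partial from the right).
  doubled (with −9 where >9): 1 0 6 3 0 5 → sum 15
  kept as-is: 6 9 1 3 5 → sum 24
Total = 15 + 24 = 39.
Check digit = (10 − (39 mod 10)) mod 10 = 1.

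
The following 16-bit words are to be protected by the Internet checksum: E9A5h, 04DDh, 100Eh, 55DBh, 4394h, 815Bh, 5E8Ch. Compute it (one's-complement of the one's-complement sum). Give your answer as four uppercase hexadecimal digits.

One's-complement addition (fold any carry out of bit 15 back into bit 0):
  0xE9A5 + 0x04DD = 0x0EE82
  0xEE82 + 0x100E = 0x0FE90
  0xFE90 + 0x55DB = 0x1546B → wrap carry → 0x546C
  0x546C + 0x4394 = 0x09800
  0x9800 + 0x815B = 0x1195B → wrap carry → 0x195C
  0x195C + 0x5E8C = 0x077E8
One's-complement sum = 0x77E8.
Checksum = ~0x77E8 & 0xFFFF = 0x8817.

8817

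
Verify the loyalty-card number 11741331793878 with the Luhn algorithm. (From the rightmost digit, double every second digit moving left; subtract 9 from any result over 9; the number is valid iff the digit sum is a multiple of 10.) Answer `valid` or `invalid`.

invalid

From the right, keep odd positions and double even positions (subtract 9 from any doubled value over 9):
  doubled (positions 2,4,...): 5 6 5 6 2 5 2 → sum 31
  kept (positions 1,3,...): 8 8 9 1 3 4 1 → sum 34
Total = 65.
65 mod 10 = 5, so the number is invalid.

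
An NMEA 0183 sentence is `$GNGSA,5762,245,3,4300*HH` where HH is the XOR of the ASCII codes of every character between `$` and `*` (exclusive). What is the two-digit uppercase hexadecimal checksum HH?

XOR the ASCII codes of the payload characters:
  'G' = 0x47 → acc = 0x47
  'N' = 0x4E → acc = 0x09
  'G' = 0x47 → acc = 0x4E
  'S' = 0x53 → acc = 0x1D
  'A' = 0x41 → acc = 0x5C
  ',' = 0x2C → acc = 0x70
  '5' = 0x35 → acc = 0x45
  '7' = 0x37 → acc = 0x72
  '6' = 0x36 → acc = 0x44
  '2' = 0x32 → acc = 0x76
  ',' = 0x2C → acc = 0x5A
  '2' = 0x32 → acc = 0x68
  '4' = 0x34 → acc = 0x5C
  '5' = 0x35 → acc = 0x69
  ',' = 0x2C → acc = 0x45
  '3' = 0x33 → acc = 0x76
  ',' = 0x2C → acc = 0x5A
  '4' = 0x34 → acc = 0x6E
  '3' = 0x33 → acc = 0x5D
  '0' = 0x30 → acc = 0x6D
  '0' = 0x30 → acc = 0x5D
Checksum = 0x5D.

5D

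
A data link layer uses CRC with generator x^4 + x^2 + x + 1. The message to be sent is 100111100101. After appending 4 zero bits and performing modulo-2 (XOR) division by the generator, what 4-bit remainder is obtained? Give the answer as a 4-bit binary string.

1011

Append 4 zeros: 1001111001010000. Divide by 10111 (XOR where the leading bit is 1):
  pos 0: 10011 XOR 10111 = 00100
  pos 2: 10011 XOR 10111 = 00100
  pos 4: 10000 XOR 10111 = 00111
  pos 6: 11110 XOR 10111 = 01001
  pos 7: 10011 XOR 10111 = 00100
  pos 9: 10000 XOR 10111 = 00111
  pos 11: 11100 XOR 10111 = 01011
Remainder (last 4 bits) = 1011. This is the CRC / FCS.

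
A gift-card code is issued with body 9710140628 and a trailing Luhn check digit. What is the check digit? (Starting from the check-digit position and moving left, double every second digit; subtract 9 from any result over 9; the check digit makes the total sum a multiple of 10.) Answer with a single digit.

Partial digits right→left: 8 2 6 0 4 1 0 1 7 9
Double every second digit counting from the check-digit position (so the 1st, 3rd, 5th, ... of the partial from the right).
  doubled (with −9 where >9): 7 3 8 0 5 → sum 23
  kept as-is: 2 0 1 1 9 → sum 13
Total = 23 + 13 = 36.
Check digit = (10 − (36 mod 10)) mod 10 = 4.

4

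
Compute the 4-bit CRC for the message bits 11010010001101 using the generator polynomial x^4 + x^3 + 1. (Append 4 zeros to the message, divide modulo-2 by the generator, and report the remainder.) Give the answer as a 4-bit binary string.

Append 4 zeros: 110100100011010000. Divide by 11001 (XOR where the leading bit is 1):
  pos 0: 11010 XOR 11001 = 00011
  pos 3: 11010 XOR 11001 = 00011
  pos 6: 11001 XOR 11001 = 00000
  pos 11: 10100 XOR 11001 = 01101
  pos 12: 11010 XOR 11001 = 00011
Remainder (last 4 bits) = 0110. This is the CRC / FCS.

0110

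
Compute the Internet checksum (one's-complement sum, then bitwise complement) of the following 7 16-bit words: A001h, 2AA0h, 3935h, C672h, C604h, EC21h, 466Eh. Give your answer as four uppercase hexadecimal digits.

3D21

One's-complement addition (fold any carry out of bit 15 back into bit 0):
  0xA001 + 0x2AA0 = 0x0CAA1
  0xCAA1 + 0x3935 = 0x103D6 → wrap carry → 0x03D7
  0x03D7 + 0xC672 = 0x0CA49
  0xCA49 + 0xC604 = 0x1904D → wrap carry → 0x904E
  0x904E + 0xEC21 = 0x17C6F → wrap carry → 0x7C70
  0x7C70 + 0x466E = 0x0C2DE
One's-complement sum = 0xC2DE.
Checksum = ~0xC2DE & 0xFFFF = 0x3D21.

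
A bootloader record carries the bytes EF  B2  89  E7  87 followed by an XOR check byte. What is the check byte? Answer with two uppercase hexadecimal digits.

B4

XOR the bytes together:
  start with 0xEF
  0xEF ⊕ 0xB2 = 0x5D
  0x5D ⊕ 0x89 = 0xD4
  0xD4 ⊕ 0xE7 = 0x33
  0x33 ⊕ 0x87 = 0xB4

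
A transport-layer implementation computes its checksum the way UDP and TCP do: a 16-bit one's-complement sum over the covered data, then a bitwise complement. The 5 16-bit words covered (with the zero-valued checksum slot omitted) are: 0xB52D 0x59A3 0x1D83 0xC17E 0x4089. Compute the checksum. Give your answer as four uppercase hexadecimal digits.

One's-complement addition (fold any carry out of bit 15 back into bit 0):
  0xB52D + 0x59A3 = 0x10ED0 → wrap carry → 0x0ED1
  0x0ED1 + 0x1D83 = 0x02C54
  0x2C54 + 0xC17E = 0x0EDD2
  0xEDD2 + 0x4089 = 0x12E5B → wrap carry → 0x2E5C
One's-complement sum = 0x2E5C.
Checksum = ~0x2E5C & 0xFFFF = 0xD1A3.

D1A3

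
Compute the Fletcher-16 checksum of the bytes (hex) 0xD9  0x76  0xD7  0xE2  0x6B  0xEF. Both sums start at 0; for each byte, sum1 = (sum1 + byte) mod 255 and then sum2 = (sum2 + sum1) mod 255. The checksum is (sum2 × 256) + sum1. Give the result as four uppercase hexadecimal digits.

3A66

Running sums (mod 255):
  after byte 0 (0xD9): sum1=217, sum2=217
  after byte 1 (0x76): sum1=80, sum2=42
  after byte 2 (0xD7): sum1=40, sum2=82
  after byte 3 (0xE2): sum1=11, sum2=93
  after byte 4 (0x6B): sum1=118, sum2=211
  after byte 5 (0xEF): sum1=102, sum2=58
Checksum = sum2·256 + sum1 = 58·256 + 102 = 14950 = 0x3A66.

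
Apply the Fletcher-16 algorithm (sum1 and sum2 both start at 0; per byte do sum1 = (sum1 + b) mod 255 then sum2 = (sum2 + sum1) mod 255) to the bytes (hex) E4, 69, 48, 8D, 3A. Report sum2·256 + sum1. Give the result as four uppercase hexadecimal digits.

Running sums (mod 255):
  after byte 0 (E4): sum1=228, sum2=228
  after byte 1 (69): sum1=78, sum2=51
  after byte 2 (48): sum1=150, sum2=201
  after byte 3 (8D): sum1=36, sum2=237
  after byte 4 (3A): sum1=94, sum2=76
Checksum = sum2·256 + sum1 = 76·256 + 94 = 19550 = 0x4C5E.

4C5E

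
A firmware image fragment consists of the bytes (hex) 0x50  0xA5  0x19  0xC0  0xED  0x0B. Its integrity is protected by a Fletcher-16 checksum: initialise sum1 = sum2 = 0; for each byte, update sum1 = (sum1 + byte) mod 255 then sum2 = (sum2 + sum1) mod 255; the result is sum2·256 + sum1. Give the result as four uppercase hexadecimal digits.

ABC8

Running sums (mod 255):
  after byte 0 (0x50): sum1=80, sum2=80
  after byte 1 (0xA5): sum1=245, sum2=70
  after byte 2 (0x19): sum1=15, sum2=85
  after byte 3 (0xC0): sum1=207, sum2=37
  after byte 4 (0xED): sum1=189, sum2=226
  after byte 5 (0x0B): sum1=200, sum2=171
Checksum = sum2·256 + sum1 = 171·256 + 200 = 43976 = 0xABC8.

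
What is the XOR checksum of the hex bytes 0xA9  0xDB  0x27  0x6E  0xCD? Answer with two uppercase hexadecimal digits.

XOR the bytes together:
  start with 0xA9
  0xA9 ⊕ 0xDB = 0x72
  0x72 ⊕ 0x27 = 0x55
  0x55 ⊕ 0x6E = 0x3B
  0x3B ⊕ 0xCD = 0xF6

F6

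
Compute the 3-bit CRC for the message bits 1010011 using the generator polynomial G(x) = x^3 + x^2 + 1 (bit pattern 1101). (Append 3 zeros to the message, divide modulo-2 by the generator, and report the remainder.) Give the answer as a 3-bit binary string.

111

Append 3 zeros: 1010011000. Divide by 1101 (XOR where the leading bit is 1):
  pos 0: 1010 XOR 1101 = 0111
  pos 1: 1110 XOR 1101 = 0011
  pos 3: 1111 XOR 1101 = 0010
  pos 5: 1000 XOR 1101 = 0101
  pos 6: 1010 XOR 1101 = 0111
Remainder (last 3 bits) = 111. This is the CRC / FCS.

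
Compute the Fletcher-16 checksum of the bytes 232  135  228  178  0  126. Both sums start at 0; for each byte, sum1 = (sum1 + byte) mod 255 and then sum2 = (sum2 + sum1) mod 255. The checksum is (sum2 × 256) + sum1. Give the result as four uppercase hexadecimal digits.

Running sums (mod 255):
  after byte 0 (232): sum1=232, sum2=232
  after byte 1 (135): sum1=112, sum2=89
  after byte 2 (228): sum1=85, sum2=174
  after byte 3 (178): sum1=8, sum2=182
  after byte 4 (0): sum1=8, sum2=190
  after byte 5 (126): sum1=134, sum2=69
Checksum = sum2·256 + sum1 = 69·256 + 134 = 17798 = 0x4586.

4586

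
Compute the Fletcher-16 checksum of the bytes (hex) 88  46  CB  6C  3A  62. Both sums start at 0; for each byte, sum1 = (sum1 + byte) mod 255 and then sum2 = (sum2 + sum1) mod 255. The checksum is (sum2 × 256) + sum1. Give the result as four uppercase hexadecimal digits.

DDA3

Running sums (mod 255):
  after byte 0 (88): sum1=136, sum2=136
  after byte 1 (46): sum1=206, sum2=87
  after byte 2 (CB): sum1=154, sum2=241
  after byte 3 (6C): sum1=7, sum2=248
  after byte 4 (3A): sum1=65, sum2=58
  after byte 5 (62): sum1=163, sum2=221
Checksum = sum2·256 + sum1 = 221·256 + 163 = 56739 = 0xDDA3.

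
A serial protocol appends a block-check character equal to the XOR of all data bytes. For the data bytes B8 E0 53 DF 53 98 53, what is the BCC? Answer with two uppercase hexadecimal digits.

4C

XOR the bytes together:
  start with 0xB8
  0xB8 ⊕ 0xE0 = 0x58
  0x58 ⊕ 0x53 = 0x0B
  0x0B ⊕ 0xDF = 0xD4
  0xD4 ⊕ 0x53 = 0x87
  0x87 ⊕ 0x98 = 0x1F
  0x1F ⊕ 0x53 = 0x4C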